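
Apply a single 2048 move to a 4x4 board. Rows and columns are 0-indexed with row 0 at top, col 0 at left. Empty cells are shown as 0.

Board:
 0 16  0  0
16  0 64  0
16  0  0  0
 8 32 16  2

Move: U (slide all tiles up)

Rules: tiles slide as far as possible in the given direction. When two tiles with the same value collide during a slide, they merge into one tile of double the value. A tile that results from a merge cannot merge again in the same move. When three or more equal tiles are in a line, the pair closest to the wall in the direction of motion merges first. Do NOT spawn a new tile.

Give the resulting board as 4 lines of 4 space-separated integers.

Slide up:
col 0: [0, 16, 16, 8] -> [32, 8, 0, 0]
col 1: [16, 0, 0, 32] -> [16, 32, 0, 0]
col 2: [0, 64, 0, 16] -> [64, 16, 0, 0]
col 3: [0, 0, 0, 2] -> [2, 0, 0, 0]

Answer: 32 16 64  2
 8 32 16  0
 0  0  0  0
 0  0  0  0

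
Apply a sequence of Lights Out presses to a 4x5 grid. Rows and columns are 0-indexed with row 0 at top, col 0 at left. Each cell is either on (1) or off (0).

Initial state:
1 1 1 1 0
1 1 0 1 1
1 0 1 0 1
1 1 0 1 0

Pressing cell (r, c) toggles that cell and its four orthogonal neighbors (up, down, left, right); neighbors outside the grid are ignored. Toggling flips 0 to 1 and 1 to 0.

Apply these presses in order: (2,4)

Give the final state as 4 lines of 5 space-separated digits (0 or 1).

After press 1 at (2,4):
1 1 1 1 0
1 1 0 1 0
1 0 1 1 0
1 1 0 1 1

Answer: 1 1 1 1 0
1 1 0 1 0
1 0 1 1 0
1 1 0 1 1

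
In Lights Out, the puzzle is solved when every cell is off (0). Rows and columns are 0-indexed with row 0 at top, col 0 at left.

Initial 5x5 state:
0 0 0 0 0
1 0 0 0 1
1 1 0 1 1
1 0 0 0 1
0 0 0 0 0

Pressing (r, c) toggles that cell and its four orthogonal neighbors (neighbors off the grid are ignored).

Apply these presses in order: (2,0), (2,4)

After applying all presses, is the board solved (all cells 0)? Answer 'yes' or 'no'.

Answer: yes

Derivation:
After press 1 at (2,0):
0 0 0 0 0
0 0 0 0 1
0 0 0 1 1
0 0 0 0 1
0 0 0 0 0

After press 2 at (2,4):
0 0 0 0 0
0 0 0 0 0
0 0 0 0 0
0 0 0 0 0
0 0 0 0 0

Lights still on: 0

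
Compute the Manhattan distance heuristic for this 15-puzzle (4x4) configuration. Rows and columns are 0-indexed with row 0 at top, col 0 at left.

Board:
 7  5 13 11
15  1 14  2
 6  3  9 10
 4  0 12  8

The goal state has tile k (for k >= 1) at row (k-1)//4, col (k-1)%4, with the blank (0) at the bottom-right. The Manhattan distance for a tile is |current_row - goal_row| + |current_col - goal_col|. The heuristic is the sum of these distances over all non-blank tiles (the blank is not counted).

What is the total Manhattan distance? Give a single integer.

Tile 7: (0,0)->(1,2) = 3
Tile 5: (0,1)->(1,0) = 2
Tile 13: (0,2)->(3,0) = 5
Tile 11: (0,3)->(2,2) = 3
Tile 15: (1,0)->(3,2) = 4
Tile 1: (1,1)->(0,0) = 2
Tile 14: (1,2)->(3,1) = 3
Tile 2: (1,3)->(0,1) = 3
Tile 6: (2,0)->(1,1) = 2
Tile 3: (2,1)->(0,2) = 3
Tile 9: (2,2)->(2,0) = 2
Tile 10: (2,3)->(2,1) = 2
Tile 4: (3,0)->(0,3) = 6
Tile 12: (3,2)->(2,3) = 2
Tile 8: (3,3)->(1,3) = 2
Sum: 3 + 2 + 5 + 3 + 4 + 2 + 3 + 3 + 2 + 3 + 2 + 2 + 6 + 2 + 2 = 44

Answer: 44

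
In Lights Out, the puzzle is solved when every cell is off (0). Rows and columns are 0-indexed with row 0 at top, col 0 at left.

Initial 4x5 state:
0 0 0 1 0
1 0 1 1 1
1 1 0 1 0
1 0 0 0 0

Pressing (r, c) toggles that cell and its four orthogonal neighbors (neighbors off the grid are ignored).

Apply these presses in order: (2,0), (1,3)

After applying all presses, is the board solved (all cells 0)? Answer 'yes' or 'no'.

After press 1 at (2,0):
0 0 0 1 0
0 0 1 1 1
0 0 0 1 0
0 0 0 0 0

After press 2 at (1,3):
0 0 0 0 0
0 0 0 0 0
0 0 0 0 0
0 0 0 0 0

Lights still on: 0

Answer: yes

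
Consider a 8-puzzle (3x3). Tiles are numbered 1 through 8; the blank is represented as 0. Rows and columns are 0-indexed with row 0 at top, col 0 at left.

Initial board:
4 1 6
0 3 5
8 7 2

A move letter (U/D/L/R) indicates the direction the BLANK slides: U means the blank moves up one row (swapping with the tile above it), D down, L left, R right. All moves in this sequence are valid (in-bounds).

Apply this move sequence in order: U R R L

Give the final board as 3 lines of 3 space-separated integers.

After move 1 (U):
0 1 6
4 3 5
8 7 2

After move 2 (R):
1 0 6
4 3 5
8 7 2

After move 3 (R):
1 6 0
4 3 5
8 7 2

After move 4 (L):
1 0 6
4 3 5
8 7 2

Answer: 1 0 6
4 3 5
8 7 2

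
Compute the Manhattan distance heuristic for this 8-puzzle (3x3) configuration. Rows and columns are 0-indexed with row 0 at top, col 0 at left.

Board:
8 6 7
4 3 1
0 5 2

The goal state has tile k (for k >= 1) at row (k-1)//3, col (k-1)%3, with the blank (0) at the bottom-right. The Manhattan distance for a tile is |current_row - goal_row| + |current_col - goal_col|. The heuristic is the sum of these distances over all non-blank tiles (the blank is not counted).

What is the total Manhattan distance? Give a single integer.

Tile 8: (0,0)->(2,1) = 3
Tile 6: (0,1)->(1,2) = 2
Tile 7: (0,2)->(2,0) = 4
Tile 4: (1,0)->(1,0) = 0
Tile 3: (1,1)->(0,2) = 2
Tile 1: (1,2)->(0,0) = 3
Tile 5: (2,1)->(1,1) = 1
Tile 2: (2,2)->(0,1) = 3
Sum: 3 + 2 + 4 + 0 + 2 + 3 + 1 + 3 = 18

Answer: 18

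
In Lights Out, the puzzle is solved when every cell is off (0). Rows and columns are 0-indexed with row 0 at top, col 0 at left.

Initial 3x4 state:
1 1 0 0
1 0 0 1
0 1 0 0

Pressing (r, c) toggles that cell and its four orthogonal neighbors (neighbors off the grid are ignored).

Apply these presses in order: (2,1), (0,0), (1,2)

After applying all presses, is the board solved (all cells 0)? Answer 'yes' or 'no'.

Answer: no

Derivation:
After press 1 at (2,1):
1 1 0 0
1 1 0 1
1 0 1 0

After press 2 at (0,0):
0 0 0 0
0 1 0 1
1 0 1 0

After press 3 at (1,2):
0 0 1 0
0 0 1 0
1 0 0 0

Lights still on: 3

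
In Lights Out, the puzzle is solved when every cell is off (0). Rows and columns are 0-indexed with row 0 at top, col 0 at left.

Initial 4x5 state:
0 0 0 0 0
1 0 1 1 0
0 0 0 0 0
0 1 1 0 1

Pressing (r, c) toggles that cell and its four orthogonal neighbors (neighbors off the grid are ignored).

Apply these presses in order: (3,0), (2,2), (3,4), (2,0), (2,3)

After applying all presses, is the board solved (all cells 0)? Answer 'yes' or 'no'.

Answer: yes

Derivation:
After press 1 at (3,0):
0 0 0 0 0
1 0 1 1 0
1 0 0 0 0
1 0 1 0 1

After press 2 at (2,2):
0 0 0 0 0
1 0 0 1 0
1 1 1 1 0
1 0 0 0 1

After press 3 at (3,4):
0 0 0 0 0
1 0 0 1 0
1 1 1 1 1
1 0 0 1 0

After press 4 at (2,0):
0 0 0 0 0
0 0 0 1 0
0 0 1 1 1
0 0 0 1 0

After press 5 at (2,3):
0 0 0 0 0
0 0 0 0 0
0 0 0 0 0
0 0 0 0 0

Lights still on: 0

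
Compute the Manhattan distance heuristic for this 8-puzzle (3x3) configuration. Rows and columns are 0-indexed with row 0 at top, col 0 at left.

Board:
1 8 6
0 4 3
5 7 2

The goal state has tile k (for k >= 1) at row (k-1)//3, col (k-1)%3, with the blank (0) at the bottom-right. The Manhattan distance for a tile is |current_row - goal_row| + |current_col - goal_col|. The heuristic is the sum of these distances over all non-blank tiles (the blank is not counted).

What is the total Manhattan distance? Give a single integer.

Answer: 11

Derivation:
Tile 1: (0,0)->(0,0) = 0
Tile 8: (0,1)->(2,1) = 2
Tile 6: (0,2)->(1,2) = 1
Tile 4: (1,1)->(1,0) = 1
Tile 3: (1,2)->(0,2) = 1
Tile 5: (2,0)->(1,1) = 2
Tile 7: (2,1)->(2,0) = 1
Tile 2: (2,2)->(0,1) = 3
Sum: 0 + 2 + 1 + 1 + 1 + 2 + 1 + 3 = 11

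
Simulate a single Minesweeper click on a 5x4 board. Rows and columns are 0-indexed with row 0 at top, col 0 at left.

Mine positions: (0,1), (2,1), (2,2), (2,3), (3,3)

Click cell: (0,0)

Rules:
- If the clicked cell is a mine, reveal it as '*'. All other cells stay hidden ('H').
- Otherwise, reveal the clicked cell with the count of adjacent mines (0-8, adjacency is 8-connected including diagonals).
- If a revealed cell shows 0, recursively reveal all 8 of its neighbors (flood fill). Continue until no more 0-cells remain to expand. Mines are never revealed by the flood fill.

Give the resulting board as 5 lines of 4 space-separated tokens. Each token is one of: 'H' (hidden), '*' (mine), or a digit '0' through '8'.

1 H H H
H H H H
H H H H
H H H H
H H H H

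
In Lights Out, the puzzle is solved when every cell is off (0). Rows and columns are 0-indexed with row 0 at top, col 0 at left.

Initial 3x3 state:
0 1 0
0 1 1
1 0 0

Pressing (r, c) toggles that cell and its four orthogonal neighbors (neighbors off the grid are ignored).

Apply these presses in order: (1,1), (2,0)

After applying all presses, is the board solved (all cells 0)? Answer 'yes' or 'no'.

Answer: yes

Derivation:
After press 1 at (1,1):
0 0 0
1 0 0
1 1 0

After press 2 at (2,0):
0 0 0
0 0 0
0 0 0

Lights still on: 0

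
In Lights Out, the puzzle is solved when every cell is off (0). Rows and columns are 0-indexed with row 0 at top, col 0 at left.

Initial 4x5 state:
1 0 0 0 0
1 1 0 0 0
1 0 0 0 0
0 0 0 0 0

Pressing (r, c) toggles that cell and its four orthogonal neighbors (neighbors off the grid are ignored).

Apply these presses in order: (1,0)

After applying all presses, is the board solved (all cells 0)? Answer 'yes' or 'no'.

After press 1 at (1,0):
0 0 0 0 0
0 0 0 0 0
0 0 0 0 0
0 0 0 0 0

Lights still on: 0

Answer: yes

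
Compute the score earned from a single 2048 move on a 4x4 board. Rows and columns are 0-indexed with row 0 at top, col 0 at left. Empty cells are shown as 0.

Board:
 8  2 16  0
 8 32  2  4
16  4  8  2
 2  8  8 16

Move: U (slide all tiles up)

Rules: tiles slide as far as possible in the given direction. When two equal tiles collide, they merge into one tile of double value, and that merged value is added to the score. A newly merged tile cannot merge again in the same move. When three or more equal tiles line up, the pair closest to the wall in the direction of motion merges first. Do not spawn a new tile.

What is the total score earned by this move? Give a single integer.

Slide up:
col 0: [8, 8, 16, 2] -> [16, 16, 2, 0]  score +16 (running 16)
col 1: [2, 32, 4, 8] -> [2, 32, 4, 8]  score +0 (running 16)
col 2: [16, 2, 8, 8] -> [16, 2, 16, 0]  score +16 (running 32)
col 3: [0, 4, 2, 16] -> [4, 2, 16, 0]  score +0 (running 32)
Board after move:
16  2 16  4
16 32  2  2
 2  4 16 16
 0  8  0  0

Answer: 32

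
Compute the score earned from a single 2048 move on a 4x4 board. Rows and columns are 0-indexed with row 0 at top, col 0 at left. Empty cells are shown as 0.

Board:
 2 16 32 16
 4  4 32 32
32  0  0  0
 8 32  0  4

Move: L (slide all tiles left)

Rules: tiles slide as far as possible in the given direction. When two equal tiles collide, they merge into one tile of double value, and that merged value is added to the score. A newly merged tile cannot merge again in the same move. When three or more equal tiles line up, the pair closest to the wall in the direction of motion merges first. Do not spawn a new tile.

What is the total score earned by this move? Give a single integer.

Answer: 72

Derivation:
Slide left:
row 0: [2, 16, 32, 16] -> [2, 16, 32, 16]  score +0 (running 0)
row 1: [4, 4, 32, 32] -> [8, 64, 0, 0]  score +72 (running 72)
row 2: [32, 0, 0, 0] -> [32, 0, 0, 0]  score +0 (running 72)
row 3: [8, 32, 0, 4] -> [8, 32, 4, 0]  score +0 (running 72)
Board after move:
 2 16 32 16
 8 64  0  0
32  0  0  0
 8 32  4  0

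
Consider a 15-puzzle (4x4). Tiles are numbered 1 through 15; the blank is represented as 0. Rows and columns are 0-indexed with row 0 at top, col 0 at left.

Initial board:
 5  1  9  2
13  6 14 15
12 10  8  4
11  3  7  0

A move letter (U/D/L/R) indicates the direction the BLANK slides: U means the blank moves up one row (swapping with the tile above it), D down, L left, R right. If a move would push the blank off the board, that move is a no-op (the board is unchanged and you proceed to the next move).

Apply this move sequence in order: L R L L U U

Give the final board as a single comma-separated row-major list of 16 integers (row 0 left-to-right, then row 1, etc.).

After move 1 (L):
 5  1  9  2
13  6 14 15
12 10  8  4
11  3  0  7

After move 2 (R):
 5  1  9  2
13  6 14 15
12 10  8  4
11  3  7  0

After move 3 (L):
 5  1  9  2
13  6 14 15
12 10  8  4
11  3  0  7

After move 4 (L):
 5  1  9  2
13  6 14 15
12 10  8  4
11  0  3  7

After move 5 (U):
 5  1  9  2
13  6 14 15
12  0  8  4
11 10  3  7

After move 6 (U):
 5  1  9  2
13  0 14 15
12  6  8  4
11 10  3  7

Answer: 5, 1, 9, 2, 13, 0, 14, 15, 12, 6, 8, 4, 11, 10, 3, 7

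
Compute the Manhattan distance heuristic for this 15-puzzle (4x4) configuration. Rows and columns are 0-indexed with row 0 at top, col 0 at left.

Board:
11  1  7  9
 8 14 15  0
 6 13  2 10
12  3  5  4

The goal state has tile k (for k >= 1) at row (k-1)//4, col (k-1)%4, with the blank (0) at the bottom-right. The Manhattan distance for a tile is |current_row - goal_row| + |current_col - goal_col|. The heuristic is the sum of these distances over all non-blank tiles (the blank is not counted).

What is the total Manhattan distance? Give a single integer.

Tile 11: at (0,0), goal (2,2), distance |0-2|+|0-2| = 4
Tile 1: at (0,1), goal (0,0), distance |0-0|+|1-0| = 1
Tile 7: at (0,2), goal (1,2), distance |0-1|+|2-2| = 1
Tile 9: at (0,3), goal (2,0), distance |0-2|+|3-0| = 5
Tile 8: at (1,0), goal (1,3), distance |1-1|+|0-3| = 3
Tile 14: at (1,1), goal (3,1), distance |1-3|+|1-1| = 2
Tile 15: at (1,2), goal (3,2), distance |1-3|+|2-2| = 2
Tile 6: at (2,0), goal (1,1), distance |2-1|+|0-1| = 2
Tile 13: at (2,1), goal (3,0), distance |2-3|+|1-0| = 2
Tile 2: at (2,2), goal (0,1), distance |2-0|+|2-1| = 3
Tile 10: at (2,3), goal (2,1), distance |2-2|+|3-1| = 2
Tile 12: at (3,0), goal (2,3), distance |3-2|+|0-3| = 4
Tile 3: at (3,1), goal (0,2), distance |3-0|+|1-2| = 4
Tile 5: at (3,2), goal (1,0), distance |3-1|+|2-0| = 4
Tile 4: at (3,3), goal (0,3), distance |3-0|+|3-3| = 3
Sum: 4 + 1 + 1 + 5 + 3 + 2 + 2 + 2 + 2 + 3 + 2 + 4 + 4 + 4 + 3 = 42

Answer: 42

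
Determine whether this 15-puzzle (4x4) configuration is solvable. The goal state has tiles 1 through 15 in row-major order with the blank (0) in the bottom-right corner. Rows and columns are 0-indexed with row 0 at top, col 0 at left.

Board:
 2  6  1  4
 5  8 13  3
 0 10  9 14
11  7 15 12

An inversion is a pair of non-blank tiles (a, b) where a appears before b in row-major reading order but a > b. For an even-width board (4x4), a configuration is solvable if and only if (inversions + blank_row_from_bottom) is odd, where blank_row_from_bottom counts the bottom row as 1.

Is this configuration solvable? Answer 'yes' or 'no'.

Inversions: 23
Blank is in row 2 (0-indexed from top), which is row 2 counting from the bottom (bottom = 1).
23 + 2 = 25, which is odd, so the puzzle is solvable.

Answer: yes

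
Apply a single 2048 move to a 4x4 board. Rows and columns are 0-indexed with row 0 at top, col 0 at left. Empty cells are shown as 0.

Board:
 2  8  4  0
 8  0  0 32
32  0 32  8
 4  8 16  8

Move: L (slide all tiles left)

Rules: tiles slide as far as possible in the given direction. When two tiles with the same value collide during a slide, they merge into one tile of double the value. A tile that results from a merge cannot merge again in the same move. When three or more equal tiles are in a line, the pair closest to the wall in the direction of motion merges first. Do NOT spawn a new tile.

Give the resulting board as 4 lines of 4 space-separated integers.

Slide left:
row 0: [2, 8, 4, 0] -> [2, 8, 4, 0]
row 1: [8, 0, 0, 32] -> [8, 32, 0, 0]
row 2: [32, 0, 32, 8] -> [64, 8, 0, 0]
row 3: [4, 8, 16, 8] -> [4, 8, 16, 8]

Answer:  2  8  4  0
 8 32  0  0
64  8  0  0
 4  8 16  8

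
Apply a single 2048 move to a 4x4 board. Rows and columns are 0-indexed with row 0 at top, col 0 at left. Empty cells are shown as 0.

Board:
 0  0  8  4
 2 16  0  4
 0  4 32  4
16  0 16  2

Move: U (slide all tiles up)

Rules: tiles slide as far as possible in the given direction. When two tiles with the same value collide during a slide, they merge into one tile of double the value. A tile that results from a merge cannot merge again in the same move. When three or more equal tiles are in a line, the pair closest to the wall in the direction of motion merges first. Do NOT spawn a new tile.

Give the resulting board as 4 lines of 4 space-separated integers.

Slide up:
col 0: [0, 2, 0, 16] -> [2, 16, 0, 0]
col 1: [0, 16, 4, 0] -> [16, 4, 0, 0]
col 2: [8, 0, 32, 16] -> [8, 32, 16, 0]
col 3: [4, 4, 4, 2] -> [8, 4, 2, 0]

Answer:  2 16  8  8
16  4 32  4
 0  0 16  2
 0  0  0  0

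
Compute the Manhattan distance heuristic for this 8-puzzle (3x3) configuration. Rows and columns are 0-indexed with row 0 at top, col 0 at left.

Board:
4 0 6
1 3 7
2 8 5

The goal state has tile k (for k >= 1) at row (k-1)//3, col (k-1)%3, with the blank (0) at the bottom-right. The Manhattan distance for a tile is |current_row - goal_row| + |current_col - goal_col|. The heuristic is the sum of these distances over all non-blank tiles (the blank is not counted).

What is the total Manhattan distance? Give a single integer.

Tile 4: at (0,0), goal (1,0), distance |0-1|+|0-0| = 1
Tile 6: at (0,2), goal (1,2), distance |0-1|+|2-2| = 1
Tile 1: at (1,0), goal (0,0), distance |1-0|+|0-0| = 1
Tile 3: at (1,1), goal (0,2), distance |1-0|+|1-2| = 2
Tile 7: at (1,2), goal (2,0), distance |1-2|+|2-0| = 3
Tile 2: at (2,0), goal (0,1), distance |2-0|+|0-1| = 3
Tile 8: at (2,1), goal (2,1), distance |2-2|+|1-1| = 0
Tile 5: at (2,2), goal (1,1), distance |2-1|+|2-1| = 2
Sum: 1 + 1 + 1 + 2 + 3 + 3 + 0 + 2 = 13

Answer: 13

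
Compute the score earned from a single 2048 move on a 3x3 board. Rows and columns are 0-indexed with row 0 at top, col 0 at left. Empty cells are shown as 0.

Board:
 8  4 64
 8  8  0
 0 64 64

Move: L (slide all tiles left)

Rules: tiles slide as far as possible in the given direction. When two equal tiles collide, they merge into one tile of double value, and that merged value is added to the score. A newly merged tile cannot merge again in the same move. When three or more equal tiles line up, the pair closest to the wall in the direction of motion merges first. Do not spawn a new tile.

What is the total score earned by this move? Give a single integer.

Slide left:
row 0: [8, 4, 64] -> [8, 4, 64]  score +0 (running 0)
row 1: [8, 8, 0] -> [16, 0, 0]  score +16 (running 16)
row 2: [0, 64, 64] -> [128, 0, 0]  score +128 (running 144)
Board after move:
  8   4  64
 16   0   0
128   0   0

Answer: 144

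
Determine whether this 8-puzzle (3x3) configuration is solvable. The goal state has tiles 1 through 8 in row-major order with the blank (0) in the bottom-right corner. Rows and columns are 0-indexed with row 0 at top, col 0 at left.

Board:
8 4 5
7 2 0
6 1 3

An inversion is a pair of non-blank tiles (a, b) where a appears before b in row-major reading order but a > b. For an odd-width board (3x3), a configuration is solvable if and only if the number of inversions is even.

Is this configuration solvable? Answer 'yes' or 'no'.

Answer: yes

Derivation:
Inversions (pairs i<j in row-major order where tile[i] > tile[j] > 0): 20
20 is even, so the puzzle is solvable.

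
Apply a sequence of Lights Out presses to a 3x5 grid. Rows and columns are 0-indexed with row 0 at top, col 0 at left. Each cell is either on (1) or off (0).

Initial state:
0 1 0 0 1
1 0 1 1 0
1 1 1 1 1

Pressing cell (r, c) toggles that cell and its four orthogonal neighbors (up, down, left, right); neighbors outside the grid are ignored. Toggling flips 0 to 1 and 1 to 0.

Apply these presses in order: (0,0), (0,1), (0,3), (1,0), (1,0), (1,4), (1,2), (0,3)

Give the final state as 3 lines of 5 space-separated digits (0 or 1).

After press 1 at (0,0):
1 0 0 0 1
0 0 1 1 0
1 1 1 1 1

After press 2 at (0,1):
0 1 1 0 1
0 1 1 1 0
1 1 1 1 1

After press 3 at (0,3):
0 1 0 1 0
0 1 1 0 0
1 1 1 1 1

After press 4 at (1,0):
1 1 0 1 0
1 0 1 0 0
0 1 1 1 1

After press 5 at (1,0):
0 1 0 1 0
0 1 1 0 0
1 1 1 1 1

After press 6 at (1,4):
0 1 0 1 1
0 1 1 1 1
1 1 1 1 0

After press 7 at (1,2):
0 1 1 1 1
0 0 0 0 1
1 1 0 1 0

After press 8 at (0,3):
0 1 0 0 0
0 0 0 1 1
1 1 0 1 0

Answer: 0 1 0 0 0
0 0 0 1 1
1 1 0 1 0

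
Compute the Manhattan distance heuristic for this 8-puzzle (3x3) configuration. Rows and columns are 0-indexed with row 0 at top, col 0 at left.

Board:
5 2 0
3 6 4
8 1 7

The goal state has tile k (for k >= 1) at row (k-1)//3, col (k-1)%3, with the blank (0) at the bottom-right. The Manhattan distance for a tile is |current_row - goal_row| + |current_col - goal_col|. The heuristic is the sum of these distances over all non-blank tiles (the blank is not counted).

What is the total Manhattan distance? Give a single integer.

Answer: 14

Derivation:
Tile 5: at (0,0), goal (1,1), distance |0-1|+|0-1| = 2
Tile 2: at (0,1), goal (0,1), distance |0-0|+|1-1| = 0
Tile 3: at (1,0), goal (0,2), distance |1-0|+|0-2| = 3
Tile 6: at (1,1), goal (1,2), distance |1-1|+|1-2| = 1
Tile 4: at (1,2), goal (1,0), distance |1-1|+|2-0| = 2
Tile 8: at (2,0), goal (2,1), distance |2-2|+|0-1| = 1
Tile 1: at (2,1), goal (0,0), distance |2-0|+|1-0| = 3
Tile 7: at (2,2), goal (2,0), distance |2-2|+|2-0| = 2
Sum: 2 + 0 + 3 + 1 + 2 + 1 + 3 + 2 = 14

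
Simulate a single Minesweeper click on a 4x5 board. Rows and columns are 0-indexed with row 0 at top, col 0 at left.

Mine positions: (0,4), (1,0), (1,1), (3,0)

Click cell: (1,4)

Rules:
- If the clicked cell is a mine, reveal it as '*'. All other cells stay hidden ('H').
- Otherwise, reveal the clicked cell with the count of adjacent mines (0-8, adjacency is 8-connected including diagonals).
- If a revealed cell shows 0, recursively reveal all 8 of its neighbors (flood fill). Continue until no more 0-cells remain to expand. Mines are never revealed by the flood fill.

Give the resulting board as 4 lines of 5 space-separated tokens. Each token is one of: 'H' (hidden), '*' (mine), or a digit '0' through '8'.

H H H H H
H H H H 1
H H H H H
H H H H H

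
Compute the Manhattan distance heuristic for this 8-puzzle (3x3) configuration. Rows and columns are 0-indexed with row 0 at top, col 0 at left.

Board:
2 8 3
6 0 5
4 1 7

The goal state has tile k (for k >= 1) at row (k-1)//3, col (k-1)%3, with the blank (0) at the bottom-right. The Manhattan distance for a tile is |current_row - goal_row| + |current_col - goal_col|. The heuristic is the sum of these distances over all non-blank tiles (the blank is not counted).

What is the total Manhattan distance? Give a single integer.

Answer: 12

Derivation:
Tile 2: (0,0)->(0,1) = 1
Tile 8: (0,1)->(2,1) = 2
Tile 3: (0,2)->(0,2) = 0
Tile 6: (1,0)->(1,2) = 2
Tile 5: (1,2)->(1,1) = 1
Tile 4: (2,0)->(1,0) = 1
Tile 1: (2,1)->(0,0) = 3
Tile 7: (2,2)->(2,0) = 2
Sum: 1 + 2 + 0 + 2 + 1 + 1 + 3 + 2 = 12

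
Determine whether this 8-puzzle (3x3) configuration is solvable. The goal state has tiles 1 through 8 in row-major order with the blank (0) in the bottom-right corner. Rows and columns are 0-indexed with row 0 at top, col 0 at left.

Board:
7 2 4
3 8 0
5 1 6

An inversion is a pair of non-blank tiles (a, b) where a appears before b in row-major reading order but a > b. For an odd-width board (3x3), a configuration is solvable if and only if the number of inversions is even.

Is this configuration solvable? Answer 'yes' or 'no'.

Inversions (pairs i<j in row-major order where tile[i] > tile[j] > 0): 14
14 is even, so the puzzle is solvable.

Answer: yes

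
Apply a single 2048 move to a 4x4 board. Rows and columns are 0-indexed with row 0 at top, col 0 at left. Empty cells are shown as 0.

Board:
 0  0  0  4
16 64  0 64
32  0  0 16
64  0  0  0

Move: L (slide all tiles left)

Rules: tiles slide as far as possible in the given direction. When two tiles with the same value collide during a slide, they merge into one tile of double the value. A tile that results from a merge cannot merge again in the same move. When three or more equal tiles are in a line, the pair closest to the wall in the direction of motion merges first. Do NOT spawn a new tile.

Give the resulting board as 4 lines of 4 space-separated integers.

Answer:   4   0   0   0
 16 128   0   0
 32  16   0   0
 64   0   0   0

Derivation:
Slide left:
row 0: [0, 0, 0, 4] -> [4, 0, 0, 0]
row 1: [16, 64, 0, 64] -> [16, 128, 0, 0]
row 2: [32, 0, 0, 16] -> [32, 16, 0, 0]
row 3: [64, 0, 0, 0] -> [64, 0, 0, 0]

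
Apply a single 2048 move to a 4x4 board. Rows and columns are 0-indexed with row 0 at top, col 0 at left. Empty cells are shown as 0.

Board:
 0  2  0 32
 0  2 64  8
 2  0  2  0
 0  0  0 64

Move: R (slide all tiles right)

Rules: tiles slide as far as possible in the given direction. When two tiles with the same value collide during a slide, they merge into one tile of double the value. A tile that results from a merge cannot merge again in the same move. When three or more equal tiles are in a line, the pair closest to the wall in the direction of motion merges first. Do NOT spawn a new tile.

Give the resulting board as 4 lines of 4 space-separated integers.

Slide right:
row 0: [0, 2, 0, 32] -> [0, 0, 2, 32]
row 1: [0, 2, 64, 8] -> [0, 2, 64, 8]
row 2: [2, 0, 2, 0] -> [0, 0, 0, 4]
row 3: [0, 0, 0, 64] -> [0, 0, 0, 64]

Answer:  0  0  2 32
 0  2 64  8
 0  0  0  4
 0  0  0 64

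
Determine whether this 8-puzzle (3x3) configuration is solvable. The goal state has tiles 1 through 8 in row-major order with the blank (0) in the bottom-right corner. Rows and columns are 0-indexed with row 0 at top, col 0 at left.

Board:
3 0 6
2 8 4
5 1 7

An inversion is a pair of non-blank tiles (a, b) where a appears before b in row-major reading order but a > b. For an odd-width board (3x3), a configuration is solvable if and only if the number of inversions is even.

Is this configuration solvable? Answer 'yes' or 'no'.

Inversions (pairs i<j in row-major order where tile[i] > tile[j] > 0): 13
13 is odd, so the puzzle is not solvable.

Answer: no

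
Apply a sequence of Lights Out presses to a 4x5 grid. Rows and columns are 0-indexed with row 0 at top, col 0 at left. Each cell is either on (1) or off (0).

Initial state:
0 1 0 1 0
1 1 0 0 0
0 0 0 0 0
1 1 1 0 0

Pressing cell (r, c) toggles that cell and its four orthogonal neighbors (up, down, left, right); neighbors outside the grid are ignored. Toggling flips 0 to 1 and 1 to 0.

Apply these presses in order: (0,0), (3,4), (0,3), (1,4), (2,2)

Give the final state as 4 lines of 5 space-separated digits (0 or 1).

After press 1 at (0,0):
1 0 0 1 0
0 1 0 0 0
0 0 0 0 0
1 1 1 0 0

After press 2 at (3,4):
1 0 0 1 0
0 1 0 0 0
0 0 0 0 1
1 1 1 1 1

After press 3 at (0,3):
1 0 1 0 1
0 1 0 1 0
0 0 0 0 1
1 1 1 1 1

After press 4 at (1,4):
1 0 1 0 0
0 1 0 0 1
0 0 0 0 0
1 1 1 1 1

After press 5 at (2,2):
1 0 1 0 0
0 1 1 0 1
0 1 1 1 0
1 1 0 1 1

Answer: 1 0 1 0 0
0 1 1 0 1
0 1 1 1 0
1 1 0 1 1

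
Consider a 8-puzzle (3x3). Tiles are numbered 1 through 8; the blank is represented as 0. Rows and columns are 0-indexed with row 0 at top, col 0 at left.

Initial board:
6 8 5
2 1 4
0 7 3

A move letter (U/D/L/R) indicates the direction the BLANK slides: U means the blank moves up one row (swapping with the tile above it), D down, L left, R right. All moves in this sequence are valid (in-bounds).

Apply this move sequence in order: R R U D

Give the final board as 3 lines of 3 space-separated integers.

After move 1 (R):
6 8 5
2 1 4
7 0 3

After move 2 (R):
6 8 5
2 1 4
7 3 0

After move 3 (U):
6 8 5
2 1 0
7 3 4

After move 4 (D):
6 8 5
2 1 4
7 3 0

Answer: 6 8 5
2 1 4
7 3 0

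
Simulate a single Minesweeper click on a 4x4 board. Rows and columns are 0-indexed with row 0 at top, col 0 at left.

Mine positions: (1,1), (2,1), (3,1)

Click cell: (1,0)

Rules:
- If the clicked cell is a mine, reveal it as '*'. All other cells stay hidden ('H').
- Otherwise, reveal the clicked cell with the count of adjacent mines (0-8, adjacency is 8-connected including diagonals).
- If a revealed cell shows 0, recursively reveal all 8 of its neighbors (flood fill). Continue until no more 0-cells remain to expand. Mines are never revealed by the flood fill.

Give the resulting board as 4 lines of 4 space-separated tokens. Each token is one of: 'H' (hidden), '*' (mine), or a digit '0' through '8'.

H H H H
2 H H H
H H H H
H H H H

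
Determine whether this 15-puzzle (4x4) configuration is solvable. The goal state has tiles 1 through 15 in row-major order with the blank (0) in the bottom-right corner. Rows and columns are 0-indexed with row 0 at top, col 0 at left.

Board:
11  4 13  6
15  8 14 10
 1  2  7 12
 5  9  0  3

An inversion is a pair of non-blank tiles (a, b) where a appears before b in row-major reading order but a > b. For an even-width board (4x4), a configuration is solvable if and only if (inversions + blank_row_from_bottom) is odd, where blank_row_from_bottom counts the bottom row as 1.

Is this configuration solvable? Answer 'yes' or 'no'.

Inversions: 63
Blank is in row 3 (0-indexed from top), which is row 1 counting from the bottom (bottom = 1).
63 + 1 = 64, which is even, so the puzzle is not solvable.

Answer: no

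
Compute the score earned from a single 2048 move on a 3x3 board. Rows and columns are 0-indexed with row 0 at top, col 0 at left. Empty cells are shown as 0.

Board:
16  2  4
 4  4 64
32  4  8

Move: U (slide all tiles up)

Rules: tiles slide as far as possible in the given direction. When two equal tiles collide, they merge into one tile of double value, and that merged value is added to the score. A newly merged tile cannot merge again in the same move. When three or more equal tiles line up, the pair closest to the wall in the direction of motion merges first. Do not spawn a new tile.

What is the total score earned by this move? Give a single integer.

Answer: 8

Derivation:
Slide up:
col 0: [16, 4, 32] -> [16, 4, 32]  score +0 (running 0)
col 1: [2, 4, 4] -> [2, 8, 0]  score +8 (running 8)
col 2: [4, 64, 8] -> [4, 64, 8]  score +0 (running 8)
Board after move:
16  2  4
 4  8 64
32  0  8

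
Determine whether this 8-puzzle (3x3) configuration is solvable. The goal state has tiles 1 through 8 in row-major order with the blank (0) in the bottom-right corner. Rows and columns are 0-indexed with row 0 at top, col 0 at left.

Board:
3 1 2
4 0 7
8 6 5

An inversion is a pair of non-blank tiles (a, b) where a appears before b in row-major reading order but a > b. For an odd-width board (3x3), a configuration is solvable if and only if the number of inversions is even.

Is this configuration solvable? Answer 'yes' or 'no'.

Answer: no

Derivation:
Inversions (pairs i<j in row-major order where tile[i] > tile[j] > 0): 7
7 is odd, so the puzzle is not solvable.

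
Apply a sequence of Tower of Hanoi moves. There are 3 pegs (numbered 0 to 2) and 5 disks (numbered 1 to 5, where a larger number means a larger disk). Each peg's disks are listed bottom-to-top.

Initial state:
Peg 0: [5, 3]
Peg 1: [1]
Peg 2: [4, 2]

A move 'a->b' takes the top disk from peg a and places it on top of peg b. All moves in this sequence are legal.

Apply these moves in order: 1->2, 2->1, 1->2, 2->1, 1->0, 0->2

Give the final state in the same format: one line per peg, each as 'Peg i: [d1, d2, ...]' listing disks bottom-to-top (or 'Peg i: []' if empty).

After move 1 (1->2):
Peg 0: [5, 3]
Peg 1: []
Peg 2: [4, 2, 1]

After move 2 (2->1):
Peg 0: [5, 3]
Peg 1: [1]
Peg 2: [4, 2]

After move 3 (1->2):
Peg 0: [5, 3]
Peg 1: []
Peg 2: [4, 2, 1]

After move 4 (2->1):
Peg 0: [5, 3]
Peg 1: [1]
Peg 2: [4, 2]

After move 5 (1->0):
Peg 0: [5, 3, 1]
Peg 1: []
Peg 2: [4, 2]

After move 6 (0->2):
Peg 0: [5, 3]
Peg 1: []
Peg 2: [4, 2, 1]

Answer: Peg 0: [5, 3]
Peg 1: []
Peg 2: [4, 2, 1]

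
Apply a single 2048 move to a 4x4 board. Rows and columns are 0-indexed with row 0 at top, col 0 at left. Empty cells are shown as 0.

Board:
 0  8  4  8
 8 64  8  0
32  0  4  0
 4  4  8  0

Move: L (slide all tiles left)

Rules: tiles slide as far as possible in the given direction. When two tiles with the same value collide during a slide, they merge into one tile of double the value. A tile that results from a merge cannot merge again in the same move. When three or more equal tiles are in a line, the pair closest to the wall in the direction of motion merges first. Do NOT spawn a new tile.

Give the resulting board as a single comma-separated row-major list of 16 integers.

Slide left:
row 0: [0, 8, 4, 8] -> [8, 4, 8, 0]
row 1: [8, 64, 8, 0] -> [8, 64, 8, 0]
row 2: [32, 0, 4, 0] -> [32, 4, 0, 0]
row 3: [4, 4, 8, 0] -> [8, 8, 0, 0]

Answer: 8, 4, 8, 0, 8, 64, 8, 0, 32, 4, 0, 0, 8, 8, 0, 0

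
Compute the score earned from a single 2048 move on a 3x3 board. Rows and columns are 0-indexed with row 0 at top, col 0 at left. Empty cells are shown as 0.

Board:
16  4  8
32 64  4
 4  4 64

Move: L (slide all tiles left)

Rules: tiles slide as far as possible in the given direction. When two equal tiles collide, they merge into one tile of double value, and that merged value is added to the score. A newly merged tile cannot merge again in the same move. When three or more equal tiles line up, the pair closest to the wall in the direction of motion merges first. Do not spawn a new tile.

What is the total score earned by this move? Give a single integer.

Answer: 8

Derivation:
Slide left:
row 0: [16, 4, 8] -> [16, 4, 8]  score +0 (running 0)
row 1: [32, 64, 4] -> [32, 64, 4]  score +0 (running 0)
row 2: [4, 4, 64] -> [8, 64, 0]  score +8 (running 8)
Board after move:
16  4  8
32 64  4
 8 64  0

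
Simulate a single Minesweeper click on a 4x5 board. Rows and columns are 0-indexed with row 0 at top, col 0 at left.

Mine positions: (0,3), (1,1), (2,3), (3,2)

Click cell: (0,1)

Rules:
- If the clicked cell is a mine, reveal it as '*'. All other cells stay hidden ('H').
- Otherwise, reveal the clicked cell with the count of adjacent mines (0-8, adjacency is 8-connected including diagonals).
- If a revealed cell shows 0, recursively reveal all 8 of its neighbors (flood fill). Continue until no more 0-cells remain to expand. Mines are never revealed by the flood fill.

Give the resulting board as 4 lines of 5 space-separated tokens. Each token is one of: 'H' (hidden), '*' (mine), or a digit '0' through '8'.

H 1 H H H
H H H H H
H H H H H
H H H H H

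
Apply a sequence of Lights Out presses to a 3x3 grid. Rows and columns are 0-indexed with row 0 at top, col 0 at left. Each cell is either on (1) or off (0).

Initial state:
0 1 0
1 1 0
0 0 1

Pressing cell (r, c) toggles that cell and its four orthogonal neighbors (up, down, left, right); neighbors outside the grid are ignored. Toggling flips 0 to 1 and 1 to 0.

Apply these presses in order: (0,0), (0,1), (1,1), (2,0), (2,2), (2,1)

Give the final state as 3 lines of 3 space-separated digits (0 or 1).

Answer: 0 0 1
0 0 0
0 0 1

Derivation:
After press 1 at (0,0):
1 0 0
0 1 0
0 0 1

After press 2 at (0,1):
0 1 1
0 0 0
0 0 1

After press 3 at (1,1):
0 0 1
1 1 1
0 1 1

After press 4 at (2,0):
0 0 1
0 1 1
1 0 1

After press 5 at (2,2):
0 0 1
0 1 0
1 1 0

After press 6 at (2,1):
0 0 1
0 0 0
0 0 1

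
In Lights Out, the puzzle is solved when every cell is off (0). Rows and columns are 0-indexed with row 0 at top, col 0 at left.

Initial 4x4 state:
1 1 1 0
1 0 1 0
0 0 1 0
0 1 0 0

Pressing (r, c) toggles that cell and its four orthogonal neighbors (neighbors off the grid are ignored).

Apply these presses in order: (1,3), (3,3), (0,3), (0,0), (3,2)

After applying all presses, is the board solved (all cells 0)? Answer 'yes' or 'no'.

After press 1 at (1,3):
1 1 1 1
1 0 0 1
0 0 1 1
0 1 0 0

After press 2 at (3,3):
1 1 1 1
1 0 0 1
0 0 1 0
0 1 1 1

After press 3 at (0,3):
1 1 0 0
1 0 0 0
0 0 1 0
0 1 1 1

After press 4 at (0,0):
0 0 0 0
0 0 0 0
0 0 1 0
0 1 1 1

After press 5 at (3,2):
0 0 0 0
0 0 0 0
0 0 0 0
0 0 0 0

Lights still on: 0

Answer: yes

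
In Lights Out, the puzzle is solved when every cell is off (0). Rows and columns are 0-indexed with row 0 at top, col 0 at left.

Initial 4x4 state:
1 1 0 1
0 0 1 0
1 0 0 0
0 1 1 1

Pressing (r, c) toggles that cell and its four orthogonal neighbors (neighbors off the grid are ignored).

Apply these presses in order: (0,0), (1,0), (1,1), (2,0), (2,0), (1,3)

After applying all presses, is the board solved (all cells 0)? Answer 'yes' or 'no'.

Answer: no

Derivation:
After press 1 at (0,0):
0 0 0 1
1 0 1 0
1 0 0 0
0 1 1 1

After press 2 at (1,0):
1 0 0 1
0 1 1 0
0 0 0 0
0 1 1 1

After press 3 at (1,1):
1 1 0 1
1 0 0 0
0 1 0 0
0 1 1 1

After press 4 at (2,0):
1 1 0 1
0 0 0 0
1 0 0 0
1 1 1 1

After press 5 at (2,0):
1 1 0 1
1 0 0 0
0 1 0 0
0 1 1 1

After press 6 at (1,3):
1 1 0 0
1 0 1 1
0 1 0 1
0 1 1 1

Lights still on: 10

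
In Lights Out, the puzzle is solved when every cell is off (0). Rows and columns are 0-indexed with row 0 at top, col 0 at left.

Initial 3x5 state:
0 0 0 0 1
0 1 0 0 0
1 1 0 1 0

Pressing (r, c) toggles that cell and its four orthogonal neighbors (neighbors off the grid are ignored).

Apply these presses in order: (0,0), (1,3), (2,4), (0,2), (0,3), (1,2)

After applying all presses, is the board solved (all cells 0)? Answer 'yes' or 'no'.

Answer: no

Derivation:
After press 1 at (0,0):
1 1 0 0 1
1 1 0 0 0
1 1 0 1 0

After press 2 at (1,3):
1 1 0 1 1
1 1 1 1 1
1 1 0 0 0

After press 3 at (2,4):
1 1 0 1 1
1 1 1 1 0
1 1 0 1 1

After press 4 at (0,2):
1 0 1 0 1
1 1 0 1 0
1 1 0 1 1

After press 5 at (0,3):
1 0 0 1 0
1 1 0 0 0
1 1 0 1 1

After press 6 at (1,2):
1 0 1 1 0
1 0 1 1 0
1 1 1 1 1

Lights still on: 11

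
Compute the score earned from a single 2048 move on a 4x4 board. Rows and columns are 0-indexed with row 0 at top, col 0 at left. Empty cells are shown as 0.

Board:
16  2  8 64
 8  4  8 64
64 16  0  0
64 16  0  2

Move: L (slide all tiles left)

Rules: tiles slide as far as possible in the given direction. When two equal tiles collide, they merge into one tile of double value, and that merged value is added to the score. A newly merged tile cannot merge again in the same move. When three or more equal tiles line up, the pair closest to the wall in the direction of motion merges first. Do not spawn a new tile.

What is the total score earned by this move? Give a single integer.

Answer: 0

Derivation:
Slide left:
row 0: [16, 2, 8, 64] -> [16, 2, 8, 64]  score +0 (running 0)
row 1: [8, 4, 8, 64] -> [8, 4, 8, 64]  score +0 (running 0)
row 2: [64, 16, 0, 0] -> [64, 16, 0, 0]  score +0 (running 0)
row 3: [64, 16, 0, 2] -> [64, 16, 2, 0]  score +0 (running 0)
Board after move:
16  2  8 64
 8  4  8 64
64 16  0  0
64 16  2  0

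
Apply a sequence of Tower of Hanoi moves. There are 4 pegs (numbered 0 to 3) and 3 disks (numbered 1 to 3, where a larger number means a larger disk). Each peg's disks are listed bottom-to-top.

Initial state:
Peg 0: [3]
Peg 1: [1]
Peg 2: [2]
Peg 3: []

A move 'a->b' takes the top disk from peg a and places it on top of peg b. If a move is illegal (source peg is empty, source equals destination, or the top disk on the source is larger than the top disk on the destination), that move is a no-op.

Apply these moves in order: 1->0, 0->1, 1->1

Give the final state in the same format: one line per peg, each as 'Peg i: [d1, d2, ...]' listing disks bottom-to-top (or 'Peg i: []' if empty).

Answer: Peg 0: [3]
Peg 1: [1]
Peg 2: [2]
Peg 3: []

Derivation:
After move 1 (1->0):
Peg 0: [3, 1]
Peg 1: []
Peg 2: [2]
Peg 3: []

After move 2 (0->1):
Peg 0: [3]
Peg 1: [1]
Peg 2: [2]
Peg 3: []

After move 3 (1->1):
Peg 0: [3]
Peg 1: [1]
Peg 2: [2]
Peg 3: []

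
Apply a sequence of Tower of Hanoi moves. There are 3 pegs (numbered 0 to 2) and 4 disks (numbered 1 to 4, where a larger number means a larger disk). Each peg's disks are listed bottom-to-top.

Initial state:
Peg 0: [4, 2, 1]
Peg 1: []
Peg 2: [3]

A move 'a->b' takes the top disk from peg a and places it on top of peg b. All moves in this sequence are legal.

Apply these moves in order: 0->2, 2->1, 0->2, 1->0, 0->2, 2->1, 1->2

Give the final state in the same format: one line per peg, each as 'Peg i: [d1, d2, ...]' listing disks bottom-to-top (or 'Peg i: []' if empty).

After move 1 (0->2):
Peg 0: [4, 2]
Peg 1: []
Peg 2: [3, 1]

After move 2 (2->1):
Peg 0: [4, 2]
Peg 1: [1]
Peg 2: [3]

After move 3 (0->2):
Peg 0: [4]
Peg 1: [1]
Peg 2: [3, 2]

After move 4 (1->0):
Peg 0: [4, 1]
Peg 1: []
Peg 2: [3, 2]

After move 5 (0->2):
Peg 0: [4]
Peg 1: []
Peg 2: [3, 2, 1]

After move 6 (2->1):
Peg 0: [4]
Peg 1: [1]
Peg 2: [3, 2]

After move 7 (1->2):
Peg 0: [4]
Peg 1: []
Peg 2: [3, 2, 1]

Answer: Peg 0: [4]
Peg 1: []
Peg 2: [3, 2, 1]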